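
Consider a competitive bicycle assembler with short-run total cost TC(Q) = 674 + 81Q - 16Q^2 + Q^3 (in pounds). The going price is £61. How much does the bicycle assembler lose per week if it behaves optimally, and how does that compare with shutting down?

Profit = -£274 at Q = 10

AVC = 81 - 16Q + Q^2 has its minimum £17 at Q = 8; price £61 clears that bar, so the firm operates.
MC = 81 - 32Q + 3Q^2. Setting P = MC and taking the root on the rising branch gives Q* = 10.
TR = 61·10 = 610. TC = 674 + 210 = 884. Profit = 610 − 884 = -£274.
That loss of £274 beats the £674 the firm would lose by shutting down; producing recovers £400 of fixed cost.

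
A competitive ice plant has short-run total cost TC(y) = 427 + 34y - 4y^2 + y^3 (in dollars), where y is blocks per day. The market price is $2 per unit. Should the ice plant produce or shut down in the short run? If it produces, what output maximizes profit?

Shut down

Strip out fixed cost: VC = 34y - 4y^2 + y^3. Then AVC = 34 - 4y + y^2 and MC = 34 - 8y + 3y^2.
AVC hits its minimum where MC = AVC, at y = 2, giving min AVC = 34 - 4·2 + 2^2 = $30.
With P < min AVC ($2 < $30), every unit sold adds to the loss.
Shutting down limits the loss to fixed cost, $427.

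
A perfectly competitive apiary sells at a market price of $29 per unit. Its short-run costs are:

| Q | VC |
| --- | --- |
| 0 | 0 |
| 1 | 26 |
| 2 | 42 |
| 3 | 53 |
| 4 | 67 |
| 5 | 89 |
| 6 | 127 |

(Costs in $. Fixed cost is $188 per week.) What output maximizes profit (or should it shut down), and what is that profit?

Q = 5; profit = -$132

Profit at each row (π = 29Q − TC): Q=0: -188; Q=1: -185; Q=2: -172; Q=3: -154; Q=4: -139; Q=5: -132; Q=6: -141.
Profit is maximized at Q = 5. AVC there is 89/5 = $17.80 ≤ P, so producing beats shutting down (which would give -$188).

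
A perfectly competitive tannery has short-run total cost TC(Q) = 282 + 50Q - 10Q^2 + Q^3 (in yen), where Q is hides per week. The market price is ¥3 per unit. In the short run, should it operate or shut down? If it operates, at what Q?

Strip out fixed cost: VC = 50Q - 10Q^2 + Q^3. Then AVC = 50 - 10Q + Q^2 and MC = 50 - 20Q + 3Q^2.
AVC is minimized where dAVC/dQ = -10 + 2Q = 0, at Q = 5; min AVC = 50 - 10·5 + 5^2 = ¥25.
Since P = ¥3 < min AVC = ¥25, price fails to cover variable cost at any output.
Shutting down limits the loss to fixed cost, ¥282.

Shut down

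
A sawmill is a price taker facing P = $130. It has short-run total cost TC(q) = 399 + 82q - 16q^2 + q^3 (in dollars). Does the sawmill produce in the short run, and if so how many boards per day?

From TC, MC = TC'(q) = 82 - 32q + 3q^2 and AVC = VC/q = 82 - 16q + q^2.
AVC is minimized where dAVC/dq = -16 + 2q = 0, at q = 8; min AVC = 82 - 16·8 + 8^2 = $18.
Because $130 ≥ $18, revenue can cover variable cost; the firm operates.
P = MC gives -48 - 32q + 3q^2 = 0, with roots -4/3 and 12. Take the larger (rising MC): q* = 12.
Check: AVC at q = 12 is $34 ≤ P, so revenue covers variable cost.
Profit = P·q − TC = 130·12 − 807 = $753.

Produce at q = 12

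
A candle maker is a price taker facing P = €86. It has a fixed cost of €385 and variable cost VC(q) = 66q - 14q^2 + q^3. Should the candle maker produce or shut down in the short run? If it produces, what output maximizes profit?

Produce at q = 10

Strip out fixed cost: VC = 66q - 14q^2 + q^3. Then AVC = 66 - 14q + q^2 and MC = 66 - 28q + 3q^2.
AVC hits its minimum where MC = AVC, at q = 7, giving min AVC = 66 - 14·7 + 7^2 = €17.
Since P = €86 ≥ min AVC = €17, price covers variable cost and the firm should produce.
Set P = MC: 86 = 66 - 28q + 3q^2 → -20 - 28q + 3q^2 = 0. The roots are q = -2/3 and q = 10; the profit-maximizing output is on the rising part of MC, so q* = 10.
Check: AVC at q = 10 is €26 ≤ P, so revenue covers variable cost.
Profit = P·q − TC = 86·10 − 645 = €215.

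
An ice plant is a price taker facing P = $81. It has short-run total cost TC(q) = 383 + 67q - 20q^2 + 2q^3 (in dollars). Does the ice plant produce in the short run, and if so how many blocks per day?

From TC, MC = TC'(q) = 67 - 40q + 6q^2 and AVC = VC/q = 67 - 20q + 2q^2.
AVC is minimized where dAVC/dq = -20 + 4q = 0, at q = 5; min AVC = 67 - 20·5 + 2·5^2 = $17.
P = $81 exceeds min AVC = $17, so the firm stays open.
Solving P = MC: -14 - 40q + 6q^2 = 0 ⇒ q = -1/3 or 7. On the upward-sloping branch, q* = 7.
Check: AVC at q = 7 is $25 ≤ P, so revenue covers variable cost.
Profit = P·q − TC = 81·7 − 558 = $9.

Produce at q = 7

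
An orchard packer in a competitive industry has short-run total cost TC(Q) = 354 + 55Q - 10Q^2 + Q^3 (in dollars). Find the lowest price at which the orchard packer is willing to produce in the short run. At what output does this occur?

The shutdown price is the minimum of AVC. VC = 55Q - 10Q^2 + Q^3, so AVC = 55 - 10Q + Q^2.
dAVC/dQ = -10 + 2Q = 0 gives Q = 5. min AVC = 55 - 10·5 + 5^2 = 30.
The firm shuts down for any P below $30.

$30 per unit, at Q = 5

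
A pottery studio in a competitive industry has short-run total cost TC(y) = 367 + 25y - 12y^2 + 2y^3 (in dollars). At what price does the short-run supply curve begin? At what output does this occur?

$7 per unit, at y = 3

Short-run supply begins at min AVC. From VC = 25y - 12y^2 + 2y^3, AVC = 25 - 12y + 2y^2.
At the minimum of AVC, MC = AVC. MC = 25 - 24y + 6y^2; setting MC = AVC gives 4y^2 - 12y = 0, so y = 3. min AVC = 7.
So the shutdown price is $7.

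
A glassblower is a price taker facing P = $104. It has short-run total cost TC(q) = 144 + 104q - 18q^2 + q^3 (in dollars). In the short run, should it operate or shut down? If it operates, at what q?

Strip out fixed cost: VC = 104q - 18q^2 + q^3. Then AVC = 104 - 18q + q^2 and MC = 104 - 36q + 3q^2.
AVC hits its minimum where MC = AVC, at q = 9, giving min AVC = 104 - 18·9 + 9^2 = $23.
Because $104 ≥ $23, revenue can cover variable cost; the firm operates.
Set P = MC: 104 = 104 - 36q + 3q^2 → -36q + 3q^2 = 0. The roots are q = 0 and q = 12; the profit-maximizing output is on the rising part of MC, so q* = 12.
Check: AVC at q = 12 is $32 ≤ P, so revenue covers variable cost.
Profit = P·q − TC = 104·12 − 528 = $720.

Produce at q = 12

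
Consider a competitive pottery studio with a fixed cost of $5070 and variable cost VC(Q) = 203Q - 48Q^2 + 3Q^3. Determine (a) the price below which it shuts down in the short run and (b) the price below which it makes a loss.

Shutdown price = $11; break-even price = $476

Shutdown price = min AVC. AVC = 203 - 48Q + 3Q^2, with vertex at Q = 8 and minimum $11.
ATC = 5070/Q + 203 - 48Q + 3Q^2. Setting dATC/dQ = −5070/Q^2 − 48 + 6Q = 0 gives Q = 13 (since 6·13^3 − 48·13^2 = 5070).
min ATC = 5070/13 + 203 − 48·13 + 3·13^2 = $476. That is the break-even price.
Between these two prices the firm operates at a loss; above $476 it earns a profit.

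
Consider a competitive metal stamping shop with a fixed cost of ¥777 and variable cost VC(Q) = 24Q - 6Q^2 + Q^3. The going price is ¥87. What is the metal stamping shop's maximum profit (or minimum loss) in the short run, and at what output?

Profit = -¥385 at Q = 7

AVC = 24 - 6Q + Q^2 has its minimum ¥15 at Q = 3; price ¥87 clears that bar, so the firm operates.
MC = 24 - 12Q + 3Q^2. Setting P = MC and taking the root on the rising branch gives Q* = 7.
TR = 87·7 = 609. TC = 777 + 217 = 994. Profit = 609 − 994 = -¥385.
Shutting down would mean losing the fixed cost of ¥777, so operating at a loss of ¥385 is better by ¥392.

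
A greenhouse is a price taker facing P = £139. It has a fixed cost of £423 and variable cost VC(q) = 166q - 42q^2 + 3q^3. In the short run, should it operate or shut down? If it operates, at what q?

Produce at q = 9

Strip out fixed cost: VC = 166q - 42q^2 + 3q^3. Then AVC = 166 - 42q + 3q^2 and MC = 166 - 84q + 9q^2.
AVC hits its minimum where MC = AVC, at q = 7, giving min AVC = 166 - 42·7 + 3·7^2 = £19.
Because £139 ≥ £19, revenue can cover variable cost; the firm operates.
Solving P = MC: 27 - 84q + 9q^2 = 0 ⇒ q = 1/3 or 9. On the upward-sloping branch, q* = 9.
Check: AVC at q = 9 is £31 ≤ P, so revenue covers variable cost.
Profit = P·q − TC = 139·9 − 702 = £549.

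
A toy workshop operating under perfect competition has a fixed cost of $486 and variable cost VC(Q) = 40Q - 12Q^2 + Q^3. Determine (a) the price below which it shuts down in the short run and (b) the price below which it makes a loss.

Shutdown price = min AVC. AVC = 40 - 12Q + Q^2, with vertex at Q = 6 and minimum $4.
ATC = 486/Q + 40 - 12Q + Q^2. Setting dATC/dQ = −486/Q^2 − 12 + 2Q = 0 gives Q = 9 (since 2·9^3 − 12·9^2 = 486).
min ATC = 486/9 + 40 − 12·9 + 9^2 = $67. That is the break-even price.
Between these two prices the firm operates at a loss; above $67 it earns a profit.

Shutdown price = $4; break-even price = $67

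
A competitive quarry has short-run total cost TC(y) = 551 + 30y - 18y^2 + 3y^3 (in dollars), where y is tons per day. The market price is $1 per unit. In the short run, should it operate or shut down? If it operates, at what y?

From TC, MC = TC'(y) = 30 - 36y + 9y^2 and AVC = VC/y = 30 - 18y + 3y^2.
AVC is minimized where dAVC/dy = -18 + 6y = 0, at y = 3; min AVC = 30 - 18·3 + 3·3^2 = $3.
Since P = $1 < min AVC = $3, price fails to cover variable cost at any output.
The firm minimizes its loss by shutting down and losing only its fixed cost of $551.

Shut down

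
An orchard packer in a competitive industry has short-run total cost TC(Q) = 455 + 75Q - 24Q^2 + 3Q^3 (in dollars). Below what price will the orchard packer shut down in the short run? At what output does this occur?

$27 per unit, at Q = 4

Short-run supply begins at min AVC. From VC = 75Q - 24Q^2 + 3Q^3, AVC = 75 - 24Q + 3Q^2.
dAVC/dQ = -24 + 6Q = 0 gives Q = 4. min AVC = 75 - 24·4 + 3·4^2 = 27.
The firm shuts down for any P below $27.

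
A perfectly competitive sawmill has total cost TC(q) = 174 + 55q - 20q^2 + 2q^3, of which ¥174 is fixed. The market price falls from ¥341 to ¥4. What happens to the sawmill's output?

AVC = 55 - 20q + 2q^2, minimized at q = 5 where min AVC = ¥5. MC = 55 - 40q + 6q^2.
With P = ¥341 above the shutdown price, P = MC gives q = 11.
At P = ¥4 < min AVC = ¥5, price no longer covers variable cost at any output, so the firm shuts down: q = 0.

Output falls from 11 to 0 (the firm shuts down)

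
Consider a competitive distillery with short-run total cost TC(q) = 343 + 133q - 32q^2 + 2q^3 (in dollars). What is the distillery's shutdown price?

The firm shuts down when price falls below the minimum of average variable cost. AVC = VC/q = 133 - 32q + 2q^2.
dAVC/dq = -32 + 4q = 0 gives q = 8. min AVC = 133 - 32·8 + 2·8^2 = 5.
For P < $5 the firm produces nothing.

$5 per unit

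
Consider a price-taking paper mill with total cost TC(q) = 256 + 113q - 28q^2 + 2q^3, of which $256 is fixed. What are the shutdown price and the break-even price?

Shutdown price = $15; break-even price = $49

Shutdown price = min AVC. AVC = 113 - 28q + 2q^2, with vertex at q = 7 and minimum $15.
ATC = 256/q + 113 - 28q + 2q^2. Setting dATC/dq = −256/q^2 − 28 + 4q = 0 gives q = 8 (since 4·8^3 − 28·8^2 = 256).
min ATC = 256/8 + 113 − 28·8 + 2·8^2 = $49. That is the break-even price.
Between these two prices the firm operates at a loss; above $49 it earns a profit.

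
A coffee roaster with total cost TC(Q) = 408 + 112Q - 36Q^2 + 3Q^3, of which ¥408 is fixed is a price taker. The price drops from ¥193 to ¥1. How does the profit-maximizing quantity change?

Output falls from 9 to 0 (the firm shuts down)

MC = 112 - 72Q + 9Q^2; the shutdown threshold is min AVC = ¥4 (at Q = 6).
At P = ¥193 ≥ min AVC, set P = MC on the rising branch: Q = 9.
At P = ¥1 < min AVC = ¥4, price no longer covers variable cost at any output, so the firm shuts down: Q = 0.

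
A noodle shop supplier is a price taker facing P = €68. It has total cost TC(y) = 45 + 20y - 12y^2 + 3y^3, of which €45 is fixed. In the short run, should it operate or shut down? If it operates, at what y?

Variable cost is VC = 20y - 12y^2 + 3y^3, so AVC = VC/y = 20 - 12y + 3y^2 and MC = dTC/dy = 20 - 24y + 9y^2.
AVC hits its minimum where MC = AVC, at y = 2, giving min AVC = 20 - 12·2 + 3·2^2 = €8.
P = €68 exceeds min AVC = €8, so the firm stays open.
P = MC gives -48 - 24y + 9y^2 = 0, with roots -4/3 and 4. Take the larger (rising MC): y* = 4.
Check: AVC at y = 4 is €20 ≤ P, so revenue covers variable cost.
Profit = P·y − TC = 68·4 − 125 = €147.

Produce at y = 4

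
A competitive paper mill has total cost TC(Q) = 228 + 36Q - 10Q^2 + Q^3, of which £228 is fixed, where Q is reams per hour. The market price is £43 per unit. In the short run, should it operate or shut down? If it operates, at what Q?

Variable cost is VC = 36Q - 10Q^2 + Q^3, so AVC = VC/Q = 36 - 10Q + Q^2 and MC = dTC/dQ = 36 - 20Q + 3Q^2.
The AVC parabola has its vertex at Q = 10/2 = 5, where AVC = 36 - 10·5 + 5^2 = £11.
P = £43 exceeds min AVC = £11, so the firm stays open.
P = MC gives -7 - 20Q + 3Q^2 = 0, with roots -1/3 and 7. Take the larger (rising MC): Q* = 7.
Check: AVC at Q = 7 is £15 ≤ P, so revenue covers variable cost.
Profit = P·Q − TC = 43·7 − 333 = -£32, a loss, but smaller than the £228 fixed cost the firm would lose by shutting down.

Produce at Q = 7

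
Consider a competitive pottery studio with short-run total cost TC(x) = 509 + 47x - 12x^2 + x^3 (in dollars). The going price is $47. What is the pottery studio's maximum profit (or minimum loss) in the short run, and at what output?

Profit = -$253 at x = 8

AVC = 47 - 12x + x^2; min AVC = $11 at x = 6. Since P = $47 ≥ min AVC, the firm produces.
MC = 47 - 24x + 3x^2. Setting P = MC and taking the root on the rising branch gives x* = 8.
TR = 47·8 = 376. TC = 509 + 120 = 629. Profit = 376 − 629 = -$253.
Shutting down would mean losing the fixed cost of $509, so operating at a loss of $253 is better by $256.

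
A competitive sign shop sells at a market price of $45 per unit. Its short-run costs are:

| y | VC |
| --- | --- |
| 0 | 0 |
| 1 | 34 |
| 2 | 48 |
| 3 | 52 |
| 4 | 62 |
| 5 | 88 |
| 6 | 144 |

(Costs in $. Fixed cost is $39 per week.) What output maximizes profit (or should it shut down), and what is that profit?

y = 5; profit = $98

Tabulate TR − TC: y=0: -39; y=1: -28; y=2: 3; y=3: 44; y=4: 79; y=5: 98; y=6: 87.
Profit is maximized at y = 5. AVC there is 88/5 = $17.60 ≤ P, so producing beats shutting down (which would give -$39).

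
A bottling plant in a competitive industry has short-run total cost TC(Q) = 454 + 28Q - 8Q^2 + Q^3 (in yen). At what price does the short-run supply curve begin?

The firm shuts down when price falls below the minimum of average variable cost. AVC = VC/Q = 28 - 8Q + Q^2.
dAVC/dQ = -8 + 2Q = 0 gives Q = 4. min AVC = 28 - 8·4 + 4^2 = 12.
The firm shuts down for any P below ¥12.

¥12 per unit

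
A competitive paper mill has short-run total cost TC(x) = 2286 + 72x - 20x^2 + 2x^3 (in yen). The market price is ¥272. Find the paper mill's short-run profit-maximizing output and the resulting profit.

AVC = 72 - 20x + 2x^2; min AVC = ¥22 at x = 5. Since P = ¥272 ≥ min AVC, the firm produces.
MC = 72 - 40x + 6x^2. Setting P = MC and taking the root on the rising branch gives x* = 10.
TR = 272·10 = 2720. TC = 2286 + 720 = 3006. Profit = 2720 − 3006 = -¥286.
Shutting down would mean losing the fixed cost of ¥2286, so operating at a loss of ¥286 is better by ¥2000.

Profit = -¥286 at x = 10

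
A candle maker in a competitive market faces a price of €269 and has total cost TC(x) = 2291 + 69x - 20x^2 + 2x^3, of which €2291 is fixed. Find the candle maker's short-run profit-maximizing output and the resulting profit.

Profit = -€291 at x = 10

AVC = 69 - 20x + 2x^2; min AVC = €19 at x = 5. Since P = €269 ≥ min AVC, the firm produces.
MC = 69 - 40x + 6x^2. Setting P = MC and taking the root on the rising branch gives x* = 10.
TR = 269·10 = 2690. TC = 2291 + 690 = 2981. Profit = 2690 − 2981 = -€291.
That loss of €291 beats the €2291 the firm would lose by shutting down; producing recovers €2000 of fixed cost.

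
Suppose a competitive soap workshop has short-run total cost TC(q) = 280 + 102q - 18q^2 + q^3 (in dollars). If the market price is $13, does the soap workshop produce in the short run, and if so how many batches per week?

From TC, MC = TC'(q) = 102 - 36q + 3q^2 and AVC = VC/q = 102 - 18q + q^2.
AVC is minimized where dAVC/dq = -18 + 2q = 0, at q = 9; min AVC = 102 - 18·9 + 9^2 = $21.
With P < min AVC ($13 < $21), every unit sold adds to the loss.
Shutting down limits the loss to fixed cost, $280.

Shut down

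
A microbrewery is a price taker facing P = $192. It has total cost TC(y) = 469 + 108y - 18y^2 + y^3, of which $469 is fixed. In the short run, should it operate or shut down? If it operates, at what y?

Produce at y = 14

From TC, MC = TC'(y) = 108 - 36y + 3y^2 and AVC = VC/y = 108 - 18y + y^2.
The AVC parabola has its vertex at y = 18/2 = 9, where AVC = 108 - 18·9 + 9^2 = $27.
Since P = $192 ≥ min AVC = $27, price covers variable cost and the firm should produce.
Solving P = MC: -84 - 36y + 3y^2 = 0 ⇒ y = -2 or 14. On the upward-sloping branch, y* = 14.
Check: AVC at y = 14 is $52 ≤ P, so revenue covers variable cost.
Profit = P·y − TC = 192·14 − 1197 = $1491.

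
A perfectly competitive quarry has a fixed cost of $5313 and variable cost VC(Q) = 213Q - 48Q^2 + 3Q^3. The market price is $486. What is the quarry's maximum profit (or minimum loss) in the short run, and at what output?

AVC = 213 - 48Q + 3Q^2 has its minimum $21 at Q = 8; price $486 clears that bar, so the firm operates.
With MC = 213 - 96Q + 9Q^2, P = MC on the upward-sloping part at Q* = 13.
TR = 486·13 = 6318. TC = 5313 + 1248 = 6561. Profit = 6318 − 6561 = -$243.
By producing, the firm covers all variable cost plus $5070 of fixed cost; shutting down would lose the full $5313.

Profit = -$243 at Q = 13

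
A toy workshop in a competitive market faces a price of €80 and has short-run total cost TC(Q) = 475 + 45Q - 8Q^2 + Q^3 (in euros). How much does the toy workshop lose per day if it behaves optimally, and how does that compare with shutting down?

Profit = -€181 at Q = 7

AVC = 45 - 8Q + Q^2 has its minimum €29 at Q = 4; price €80 clears that bar, so the firm operates.
With MC = 45 - 16Q + 3Q^2, P = MC on the upward-sloping part at Q* = 7.
TR = 80·7 = 560. TC = 475 + 266 = 741. Profit = 560 − 741 = -€181.
That loss of €181 beats the €475 the firm would lose by shutting down; producing recovers €294 of fixed cost.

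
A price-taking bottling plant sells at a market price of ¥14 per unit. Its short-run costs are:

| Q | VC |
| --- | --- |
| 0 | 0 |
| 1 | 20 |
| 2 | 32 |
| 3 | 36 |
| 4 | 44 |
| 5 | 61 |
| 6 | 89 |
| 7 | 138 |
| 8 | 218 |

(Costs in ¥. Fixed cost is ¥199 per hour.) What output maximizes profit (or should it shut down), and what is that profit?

Q = 4; profit = -¥187

Compute π = P·Q − TC at each output: Q=0: -199; Q=1: -205; Q=2: -203; Q=3: -193; Q=4: -187; Q=5: -190; Q=6: -204; Q=7: -239; Q=8: -305.
Profit is maximized at Q = 4. AVC there is 44/4 = ¥11 ≤ P, so producing beats shutting down (which would give -¥199).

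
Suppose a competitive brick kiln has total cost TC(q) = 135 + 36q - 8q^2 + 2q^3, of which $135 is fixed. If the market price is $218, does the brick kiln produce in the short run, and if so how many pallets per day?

Produce at q = 7

Strip out fixed cost: VC = 36q - 8q^2 + 2q^3. Then AVC = 36 - 8q + 2q^2 and MC = 36 - 16q + 6q^2.
AVC is minimized where dAVC/dq = -8 + 4q = 0, at q = 2; min AVC = 36 - 8·2 + 2·2^2 = $28.
Because $218 ≥ $28, revenue can cover variable cost; the firm operates.
Set P = MC: 218 = 36 - 16q + 6q^2 → -182 - 16q + 6q^2 = 0. The roots are q = -13/3 and q = 7; the profit-maximizing output is on the rising part of MC, so q* = 7.
Check: AVC at q = 7 is $78 ≤ P, so revenue covers variable cost.
Profit = P·q − TC = 218·7 − 681 = $845.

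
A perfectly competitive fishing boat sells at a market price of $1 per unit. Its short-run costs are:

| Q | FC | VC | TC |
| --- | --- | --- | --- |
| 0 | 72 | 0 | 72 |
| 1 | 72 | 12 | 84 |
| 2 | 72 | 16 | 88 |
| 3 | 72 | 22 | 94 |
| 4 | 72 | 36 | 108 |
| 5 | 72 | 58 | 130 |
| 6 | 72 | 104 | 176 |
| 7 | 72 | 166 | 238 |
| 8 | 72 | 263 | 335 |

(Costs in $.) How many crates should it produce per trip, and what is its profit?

Q = 0 (shut down); profit = -$72

Compute π = P·Q − TC at each output: Q=0: -72; Q=1: -83; Q=2: -86; Q=3: -91; Q=4: -104; Q=5: -125; Q=6: -170; Q=7: -231; Q=8: -327.
Profit is highest at Q = 0. Equivalently, the lowest AVC in the table is 22/3 ≈ $7.33 at Q = 3, and P = $1 falls below it — price never covers variable cost, so the firm shuts down and loses only its fixed cost.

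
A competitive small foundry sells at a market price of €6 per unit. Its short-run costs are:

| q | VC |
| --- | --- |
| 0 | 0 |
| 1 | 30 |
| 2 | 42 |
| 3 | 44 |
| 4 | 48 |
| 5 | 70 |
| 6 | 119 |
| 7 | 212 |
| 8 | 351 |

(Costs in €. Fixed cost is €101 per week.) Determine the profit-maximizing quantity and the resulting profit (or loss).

Compute π = P·q − TC at each output: q=0: -101; q=1: -125; q=2: -131; q=3: -127; q=4: -125; q=5: -141; q=6: -184; q=7: -271; q=8: -404.
Profit is highest at q = 0. Equivalently, the lowest AVC in the table is 48/4 ≈ €12 at q = 4, and P = €6 falls below it — price never covers variable cost, so the firm shuts down and loses only its fixed cost.

q = 0 (shut down); profit = -€101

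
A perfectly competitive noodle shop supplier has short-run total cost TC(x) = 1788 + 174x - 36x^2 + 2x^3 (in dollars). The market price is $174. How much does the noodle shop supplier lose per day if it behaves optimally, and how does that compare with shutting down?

Profit = -$60 at x = 12

AVC = 174 - 36x + 2x^2; min AVC = $12 at x = 9. Since P = $174 ≥ min AVC, the firm produces.
With MC = 174 - 72x + 6x^2, P = MC on the upward-sloping part at x* = 12.
TR = 174·12 = 2088. TC = 1788 + 360 = 2148. Profit = 2088 − 2148 = -$60.
That loss of $60 beats the $1788 the firm would lose by shutting down; producing recovers $1728 of fixed cost.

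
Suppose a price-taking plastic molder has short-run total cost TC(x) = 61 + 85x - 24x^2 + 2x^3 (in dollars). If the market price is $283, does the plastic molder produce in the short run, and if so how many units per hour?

Variable cost is VC = 85x - 24x^2 + 2x^3, so AVC = VC/x = 85 - 24x + 2x^2 and MC = dTC/dx = 85 - 48x + 6x^2.
The AVC parabola has its vertex at x = 24/4 = 6, where AVC = 85 - 24·6 + 2·6^2 = $13.
Since P = $283 ≥ min AVC = $13, price covers variable cost and the firm should produce.
Solving P = MC: -198 - 48x + 6x^2 = 0 ⇒ x = -3 or 11. On the upward-sloping branch, x* = 11.
Check: AVC at x = 11 is $63 ≤ P, so revenue covers variable cost.
Profit = P·x − TC = 283·11 − 754 = $2359.

Produce at x = 11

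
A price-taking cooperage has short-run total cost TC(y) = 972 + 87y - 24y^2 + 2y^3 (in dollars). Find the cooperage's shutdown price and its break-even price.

Shutdown price = min AVC. AVC = 87 - 24y + 2y^2, with vertex at y = 6 and minimum $15.
ATC = 972/y + 87 - 24y + 2y^2. Setting dATC/dy = −972/y^2 − 24 + 4y = 0 gives y = 9 (since 4·9^3 − 24·9^2 = 972).
min ATC = 972/9 + 87 − 24·9 + 2·9^2 = $141. That is the break-even price.
For $15 ≤ P < $141 the firm produces at a loss; below $15 it shuts down.

Shutdown price = $15; break-even price = $141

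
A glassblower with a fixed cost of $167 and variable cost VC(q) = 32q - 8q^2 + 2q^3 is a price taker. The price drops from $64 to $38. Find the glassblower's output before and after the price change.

AVC = 32 - 8q + 2q^2, minimized at q = 2 where min AVC = $24. MC = 32 - 16q + 6q^2.
With P = $64 above the shutdown price, P = MC gives q = 4.
At P = $38 ≥ min AVC, set P = MC: q = 3. The firm stays open but cuts output.

Output falls from 4 to 3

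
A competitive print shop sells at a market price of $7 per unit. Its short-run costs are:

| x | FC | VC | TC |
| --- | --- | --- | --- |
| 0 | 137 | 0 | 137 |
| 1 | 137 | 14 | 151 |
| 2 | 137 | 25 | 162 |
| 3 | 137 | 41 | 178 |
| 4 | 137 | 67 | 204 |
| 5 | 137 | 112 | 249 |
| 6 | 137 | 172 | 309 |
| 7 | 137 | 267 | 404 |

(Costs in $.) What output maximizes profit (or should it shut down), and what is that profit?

Tabulate TR − TC: x=0: -137; x=1: -144; x=2: -148; x=3: -157; x=4: -176; x=5: -214; x=6: -267; x=7: -355.
Profit is highest at x = 0. Equivalently, the lowest AVC in the table is 25/2 ≈ $12.50 at x = 2, and P = $7 falls below it — price never covers variable cost, so the firm shuts down and loses only its fixed cost.

x = 0 (shut down); profit = -$137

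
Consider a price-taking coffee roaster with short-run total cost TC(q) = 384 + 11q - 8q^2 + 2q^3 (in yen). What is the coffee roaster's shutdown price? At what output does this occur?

The shutdown price is the minimum of AVC. VC = 11q - 8q^2 + 2q^3, so AVC = 11 - 8q + 2q^2.
At the minimum of AVC, MC = AVC. MC = 11 - 16q + 6q^2; setting MC = AVC gives 4q^2 - 8q = 0, so q = 2. min AVC = 3.
For P < ¥3 the firm produces nothing.

¥3 per unit, at q = 2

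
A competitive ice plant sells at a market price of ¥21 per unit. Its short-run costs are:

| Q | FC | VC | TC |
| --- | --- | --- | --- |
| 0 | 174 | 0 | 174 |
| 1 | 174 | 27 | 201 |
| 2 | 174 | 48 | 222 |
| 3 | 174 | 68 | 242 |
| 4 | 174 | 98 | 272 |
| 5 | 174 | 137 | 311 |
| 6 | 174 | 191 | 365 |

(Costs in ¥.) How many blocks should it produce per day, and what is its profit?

Tabulate TR − TC: Q=0: -174; Q=1: -180; Q=2: -180; Q=3: -179; Q=4: -188; Q=5: -206; Q=6: -239.
Profit is highest at Q = 0. Equivalently, the lowest AVC in the table is 68/3 ≈ ¥22.67 at Q = 3, and P = ¥21 falls below it — price never covers variable cost, so the firm shuts down and loses only its fixed cost.

Q = 0 (shut down); profit = -¥174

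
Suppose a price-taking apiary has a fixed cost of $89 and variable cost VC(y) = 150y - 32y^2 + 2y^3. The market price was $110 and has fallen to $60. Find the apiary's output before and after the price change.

Output falls from 10 to 9

AVC = 150 - 32y + 2y^2, minimized at y = 8 where min AVC = $22. MC = 150 - 64y + 6y^2.
With P = $110 above the shutdown price, P = MC gives y = 10.
At P = $60 ≥ min AVC, set P = MC: y = 9. The firm stays open but cuts output.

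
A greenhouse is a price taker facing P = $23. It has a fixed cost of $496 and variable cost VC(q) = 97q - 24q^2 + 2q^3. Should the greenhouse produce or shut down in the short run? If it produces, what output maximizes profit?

Shut down

Variable cost is VC = 97q - 24q^2 + 2q^3, so AVC = VC/q = 97 - 24q + 2q^2 and MC = dTC/dq = 97 - 48q + 6q^2.
AVC is minimized where dAVC/dq = -24 + 4q = 0, at q = 6; min AVC = 97 - 24·6 + 2·6^2 = $25.
Since P = $23 < min AVC = $25, price fails to cover variable cost at any output.
The firm minimizes its loss by shutting down and losing only its fixed cost of $496.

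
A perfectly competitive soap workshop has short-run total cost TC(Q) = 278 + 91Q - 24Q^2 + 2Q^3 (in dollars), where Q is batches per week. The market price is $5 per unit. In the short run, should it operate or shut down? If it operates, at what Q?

From TC, MC = TC'(Q) = 91 - 48Q + 6Q^2 and AVC = VC/Q = 91 - 24Q + 2Q^2.
AVC is minimized where dAVC/dQ = -24 + 4Q = 0, at Q = 6; min AVC = 91 - 24·6 + 2·6^2 = $19.
P = $5 lies below min AVC = $19; no output level covers variable cost.
The firm minimizes its loss by shutting down and losing only its fixed cost of $278.

Shut down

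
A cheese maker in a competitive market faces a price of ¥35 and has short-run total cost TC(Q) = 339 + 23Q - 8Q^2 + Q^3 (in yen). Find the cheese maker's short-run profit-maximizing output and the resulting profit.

AVC = 23 - 8Q + Q^2; min AVC = ¥7 at Q = 4. Since P = ¥35 ≥ min AVC, the firm produces.
MC = 23 - 16Q + 3Q^2. Setting P = MC and taking the root on the rising branch gives Q* = 6.
TR = 35·6 = 210. TC = 339 + 66 = 405. Profit = 210 − 405 = -¥195.
Shutting down would mean losing the fixed cost of ¥339, so operating at a loss of ¥195 is better by ¥144.

Profit = -¥195 at Q = 6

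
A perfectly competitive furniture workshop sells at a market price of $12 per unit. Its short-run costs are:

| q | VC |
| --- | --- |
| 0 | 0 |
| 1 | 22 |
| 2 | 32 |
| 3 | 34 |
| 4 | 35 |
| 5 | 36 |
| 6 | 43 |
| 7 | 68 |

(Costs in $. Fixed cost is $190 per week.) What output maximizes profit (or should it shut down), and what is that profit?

Compute π = P·q − TC at each output: q=0: -190; q=1: -200; q=2: -198; q=3: -188; q=4: -177; q=5: -166; q=6: -161; q=7: -174.
Profit is maximized at q = 6. AVC there is 43/6 = $7.17 ≤ P, so producing beats shutting down (which would give -$190).

q = 6; profit = -$161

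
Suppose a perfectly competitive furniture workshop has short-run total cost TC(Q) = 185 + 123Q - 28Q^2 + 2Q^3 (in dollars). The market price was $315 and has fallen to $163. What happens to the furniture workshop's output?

Output falls from 12 to 10

AVC = 123 - 28Q + 2Q^2, minimized at Q = 7 where min AVC = $25. MC = 123 - 56Q + 6Q^2.
With P = $315 above the shutdown price, P = MC gives Q = 12.
At P = $163 ≥ min AVC, set P = MC: Q = 10. The firm stays open but cuts output.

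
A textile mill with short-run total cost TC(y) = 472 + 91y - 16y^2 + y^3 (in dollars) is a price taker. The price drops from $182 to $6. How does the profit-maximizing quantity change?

Output falls from 13 to 0 (the firm shuts down)

MC = 91 - 32y + 3y^2; the shutdown threshold is min AVC = $27 (at y = 8).
At P = $182 ≥ min AVC, set P = MC on the rising branch: y = 13.
At P = $6 < min AVC = $27, price no longer covers variable cost at any output, so the firm shuts down: y = 0.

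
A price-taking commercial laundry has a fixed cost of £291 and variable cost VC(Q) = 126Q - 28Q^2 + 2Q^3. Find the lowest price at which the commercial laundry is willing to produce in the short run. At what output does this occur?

£28 per unit, at Q = 7

The firm shuts down when price falls below the minimum of average variable cost. AVC = VC/Q = 126 - 28Q + 2Q^2.
dAVC/dQ = -28 + 4Q = 0 gives Q = 7. min AVC = 126 - 28·7 + 2·7^2 = 28.
The firm shuts down for any P below £28.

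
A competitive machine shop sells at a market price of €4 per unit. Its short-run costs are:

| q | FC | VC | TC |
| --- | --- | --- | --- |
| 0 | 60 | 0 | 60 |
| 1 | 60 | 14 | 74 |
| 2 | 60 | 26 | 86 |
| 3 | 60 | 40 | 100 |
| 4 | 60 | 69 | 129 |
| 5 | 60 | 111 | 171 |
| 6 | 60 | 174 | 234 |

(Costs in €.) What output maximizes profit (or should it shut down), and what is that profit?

q = 0 (shut down); profit = -€60

Tabulate TR − TC: q=0: -60; q=1: -70; q=2: -78; q=3: -88; q=4: -113; q=5: -151; q=6: -210.
Profit is highest at q = 0. Equivalently, the lowest AVC in the table is 26/2 ≈ €13 at q = 2, and P = €4 falls below it — price never covers variable cost, so the firm shuts down and loses only its fixed cost.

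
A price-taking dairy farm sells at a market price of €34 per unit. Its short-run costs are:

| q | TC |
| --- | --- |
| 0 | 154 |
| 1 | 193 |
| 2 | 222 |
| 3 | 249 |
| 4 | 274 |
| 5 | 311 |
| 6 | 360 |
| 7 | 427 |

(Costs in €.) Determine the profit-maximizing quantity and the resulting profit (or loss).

q = 4; profit = -€138

Tabulate TR − TC: q=0: -154; q=1: -159; q=2: -154; q=3: -147; q=4: -138; q=5: -141; q=6: -156; q=7: -189.
Profit is maximized at q = 4. AVC there is 120/4 = €30 ≤ P, so producing beats shutting down (which would give -€154).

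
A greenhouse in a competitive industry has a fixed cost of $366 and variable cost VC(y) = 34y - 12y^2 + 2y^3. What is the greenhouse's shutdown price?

Short-run supply begins at min AVC. From VC = 34y - 12y^2 + 2y^3, AVC = 34 - 12y + 2y^2.
At the minimum of AVC, MC = AVC. MC = 34 - 24y + 6y^2; setting MC = AVC gives 4y^2 - 12y = 0, so y = 3. min AVC = 16.
For P < $16 the firm produces nothing.

$16 per unit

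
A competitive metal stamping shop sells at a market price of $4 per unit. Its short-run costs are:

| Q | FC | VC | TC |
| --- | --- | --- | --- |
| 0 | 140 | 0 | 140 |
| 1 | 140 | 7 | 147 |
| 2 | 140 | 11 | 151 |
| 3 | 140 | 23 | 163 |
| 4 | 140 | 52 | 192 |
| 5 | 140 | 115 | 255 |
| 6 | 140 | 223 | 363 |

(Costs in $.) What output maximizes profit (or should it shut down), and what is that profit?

Compute π = P·Q − TC at each output: Q=0: -140; Q=1: -143; Q=2: -143; Q=3: -151; Q=4: -176; Q=5: -235; Q=6: -339.
Profit is highest at Q = 0. Equivalently, the lowest AVC in the table is 11/2 ≈ $5.50 at Q = 2, and P = $4 falls below it — price never covers variable cost, so the firm shuts down and loses only its fixed cost.

Q = 0 (shut down); profit = -$140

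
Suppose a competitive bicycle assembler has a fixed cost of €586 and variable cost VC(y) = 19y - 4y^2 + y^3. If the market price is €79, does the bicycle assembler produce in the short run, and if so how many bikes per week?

Produce at y = 6

From TC, MC = TC'(y) = 19 - 8y + 3y^2 and AVC = VC/y = 19 - 4y + y^2.
The AVC parabola has its vertex at y = 4/2 = 2, where AVC = 19 - 4·2 + 2^2 = €15.
Because €79 ≥ €15, revenue can cover variable cost; the firm operates.
P = MC gives -60 - 8y + 3y^2 = 0, with roots -10/3 and 6. Take the larger (rising MC): y* = 6.
Check: AVC at y = 6 is €31 ≤ P, so revenue covers variable cost.
Profit = P·y − TC = 79·6 − 772 = -€298, a loss, but smaller than the €586 fixed cost the firm would lose by shutting down.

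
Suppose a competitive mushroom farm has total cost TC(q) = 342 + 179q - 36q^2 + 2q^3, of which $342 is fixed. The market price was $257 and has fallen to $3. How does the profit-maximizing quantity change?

AVC = 179 - 36q + 2q^2, minimized at q = 9 where min AVC = $17. MC = 179 - 72q + 6q^2.
With P = $257 above the shutdown price, P = MC gives q = 13.
At P = $3 < min AVC = $17, price no longer covers variable cost at any output, so the firm shuts down: q = 0.

Output falls from 13 to 0 (the firm shuts down)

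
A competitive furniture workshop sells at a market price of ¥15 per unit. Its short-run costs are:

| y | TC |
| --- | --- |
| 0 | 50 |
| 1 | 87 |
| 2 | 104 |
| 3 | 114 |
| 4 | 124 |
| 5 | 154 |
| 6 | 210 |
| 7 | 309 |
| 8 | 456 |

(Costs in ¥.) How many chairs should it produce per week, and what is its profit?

y = 0 (shut down); profit = -¥50

Profit at each row (π = 15y − TC): y=0: -50; y=1: -72; y=2: -74; y=3: -69; y=4: -64; y=5: -79; y=6: -120; y=7: -204; y=8: -336.
Profit is highest at y = 0. Equivalently, the lowest AVC in the table is 74/4 ≈ ¥18.50 at y = 4, and P = ¥15 falls below it — price never covers variable cost, so the firm shuts down and loses only its fixed cost.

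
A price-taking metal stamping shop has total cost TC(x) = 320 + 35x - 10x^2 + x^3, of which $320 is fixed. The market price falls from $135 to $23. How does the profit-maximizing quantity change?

Output falls from 10 to 6

AVC = 35 - 10x + x^2, minimized at x = 5 where min AVC = $10. MC = 35 - 20x + 3x^2.
With P = $135 above the shutdown price, P = MC gives x = 10.
At P = $23 ≥ min AVC, set P = MC: x = 6. The firm stays open but cuts output.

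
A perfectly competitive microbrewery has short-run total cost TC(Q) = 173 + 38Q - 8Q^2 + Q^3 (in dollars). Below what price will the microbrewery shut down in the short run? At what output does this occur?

$22 per unit, at Q = 4

Short-run supply begins at min AVC. From VC = 38Q - 8Q^2 + Q^3, AVC = 38 - 8Q + Q^2.
At the minimum of AVC, MC = AVC. MC = 38 - 16Q + 3Q^2; setting MC = AVC gives 2Q^2 - 8Q = 0, so Q = 4. min AVC = 22.
For P < $22 the firm produces nothing.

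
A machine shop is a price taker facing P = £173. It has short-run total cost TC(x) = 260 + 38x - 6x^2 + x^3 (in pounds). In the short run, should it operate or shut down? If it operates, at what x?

Produce at x = 9

Variable cost is VC = 38x - 6x^2 + x^3, so AVC = VC/x = 38 - 6x + x^2 and MC = dTC/dx = 38 - 12x + 3x^2.
AVC hits its minimum where MC = AVC, at x = 3, giving min AVC = 38 - 6·3 + 3^2 = £29.
P = £173 exceeds min AVC = £29, so the firm stays open.
Solving P = MC: -135 - 12x + 3x^2 = 0 ⇒ x = -5 or 9. On the upward-sloping branch, x* = 9.
Check: AVC at x = 9 is £65 ≤ P, so revenue covers variable cost.
Profit = P·x − TC = 173·9 − 845 = £712.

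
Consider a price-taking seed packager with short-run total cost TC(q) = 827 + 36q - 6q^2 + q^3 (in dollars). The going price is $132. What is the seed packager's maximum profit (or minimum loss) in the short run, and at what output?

AVC = 36 - 6q + q^2; min AVC = $27 at q = 3. Since P = $132 ≥ min AVC, the firm produces.
With MC = 36 - 12q + 3q^2, P = MC on the upward-sloping part at q* = 8.
TR = 132·8 = 1056. TC = 827 + 416 = 1243. Profit = 1056 − 1243 = -$187.
Shutting down would mean losing the fixed cost of $827, so operating at a loss of $187 is better by $640.

Profit = -$187 at q = 8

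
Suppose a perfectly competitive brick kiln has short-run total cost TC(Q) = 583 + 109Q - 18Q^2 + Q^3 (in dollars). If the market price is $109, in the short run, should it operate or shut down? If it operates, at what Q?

Produce at Q = 12

Strip out fixed cost: VC = 109Q - 18Q^2 + Q^3. Then AVC = 109 - 18Q + Q^2 and MC = 109 - 36Q + 3Q^2.
The AVC parabola has its vertex at Q = 18/2 = 9, where AVC = 109 - 18·9 + 9^2 = $28.
P = $109 exceeds min AVC = $28, so the firm stays open.
P = MC gives -36Q + 3Q^2 = 0, with roots 0 and 12. Take the larger (rising MC): Q* = 12.
Check: AVC at Q = 12 is $37 ≤ P, so revenue covers variable cost.
Profit = P·Q − TC = 109·12 − 1027 = $281.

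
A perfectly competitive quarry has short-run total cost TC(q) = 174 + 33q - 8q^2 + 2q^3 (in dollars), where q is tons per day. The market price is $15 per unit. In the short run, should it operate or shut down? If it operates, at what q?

Strip out fixed cost: VC = 33q - 8q^2 + 2q^3. Then AVC = 33 - 8q + 2q^2 and MC = 33 - 16q + 6q^2.
AVC hits its minimum where MC = AVC, at q = 2, giving min AVC = 33 - 8·2 + 2·2^2 = $25.
With P < min AVC ($15 < $25), every unit sold adds to the loss.
Best response: produce nothing and absorb the $174 fixed cost.

Shut down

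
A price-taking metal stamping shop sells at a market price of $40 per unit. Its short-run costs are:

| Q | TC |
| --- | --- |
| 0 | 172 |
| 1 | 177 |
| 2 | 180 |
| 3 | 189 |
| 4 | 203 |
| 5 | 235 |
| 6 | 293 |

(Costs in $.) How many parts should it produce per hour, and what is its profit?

Tabulate TR − TC: Q=0: -172; Q=1: -137; Q=2: -100; Q=3: -69; Q=4: -43; Q=5: -35; Q=6: -53.
Profit is maximized at Q = 5. AVC there is 63/5 = $12.60 ≤ P, so producing beats shutting down (which would give -$172).

Q = 5; profit = -$35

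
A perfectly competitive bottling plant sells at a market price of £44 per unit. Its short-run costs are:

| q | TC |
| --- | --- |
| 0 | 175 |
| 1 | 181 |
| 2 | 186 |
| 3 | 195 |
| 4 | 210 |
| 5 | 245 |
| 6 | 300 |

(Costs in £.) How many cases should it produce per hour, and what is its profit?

Compute π = P·q − TC at each output: q=0: -175; q=1: -137; q=2: -98; q=3: -63; q=4: -34; q=5: -25; q=6: -36.
Profit is maximized at q = 5. AVC there is 70/5 = £14 ≤ P, so producing beats shutting down (which would give -£175).

q = 5; profit = -£25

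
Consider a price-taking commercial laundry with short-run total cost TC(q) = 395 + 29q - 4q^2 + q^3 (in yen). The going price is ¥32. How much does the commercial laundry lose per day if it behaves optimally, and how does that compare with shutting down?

AVC = 29 - 4q + q^2; min AVC = ¥25 at q = 2. Since P = ¥32 ≥ min AVC, the firm produces.
With MC = 29 - 8q + 3q^2, P = MC on the upward-sloping part at q* = 3.
TR = 32·3 = 96. TC = 395 + 78 = 473. Profit = 96 − 473 = -¥377.
That loss of ¥377 beats the ¥395 the firm would lose by shutting down; producing recovers ¥18 of fixed cost.

Profit = -¥377 at q = 3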